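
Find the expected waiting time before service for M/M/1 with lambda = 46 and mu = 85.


rho = 46/85; Wq = rho/(mu - lambda) = 0.0139 hours

0.0139 hours


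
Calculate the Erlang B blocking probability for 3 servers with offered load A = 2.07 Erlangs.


B(N,A) = (A^N/N!) / sum(A^k/k!, k=0..N) with N=3, A=2.07 = 0.2209

0.2209


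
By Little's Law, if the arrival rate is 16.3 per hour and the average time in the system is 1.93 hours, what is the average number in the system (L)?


L = lambda * W = 16.3 * 1.93 = 31.46

31.46


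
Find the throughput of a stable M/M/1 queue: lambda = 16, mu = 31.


For a stable queue (lambda < mu), throughput = lambda = 16 per hour

16 per hour


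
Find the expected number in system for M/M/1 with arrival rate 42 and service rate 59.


rho = 42/59; L = rho/(1-rho) = 2.47

2.47


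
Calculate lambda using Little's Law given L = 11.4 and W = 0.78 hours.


lambda = L / W = 11.4 / 0.78 = 14.62 per hour

14.62 per hour


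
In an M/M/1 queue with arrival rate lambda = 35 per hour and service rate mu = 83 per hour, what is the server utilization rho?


rho = lambda/mu = 35/83 = 0.4217

0.4217


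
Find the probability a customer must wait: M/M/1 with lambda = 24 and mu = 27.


P(wait) = rho = lambda/mu = 24/27 = 0.8889

0.8889


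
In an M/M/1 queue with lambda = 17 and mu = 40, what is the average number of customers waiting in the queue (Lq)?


rho = 17/40; Lq = rho^2/(1-rho) = 0.31

0.31


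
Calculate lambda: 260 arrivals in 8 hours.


lambda = total arrivals / time = 260 / 8 = 32.5 per hour

32.5 per hour


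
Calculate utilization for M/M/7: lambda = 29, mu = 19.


rho = lambda/(c*mu) = 29/(7*19) = 0.218

0.218


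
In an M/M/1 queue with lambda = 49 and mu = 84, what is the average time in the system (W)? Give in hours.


W = 1/(mu - lambda) = 1/(84 - 49) = 0.0286 hours

0.0286 hours


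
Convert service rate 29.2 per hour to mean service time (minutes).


Mean service time = 60/mu = 60/29.2 = 2.05 minutes

2.05 minutes


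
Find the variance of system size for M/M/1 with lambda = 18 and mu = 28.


rho = 18/28; Var(N) = rho/(1-rho)^2 = 5.04

5.04


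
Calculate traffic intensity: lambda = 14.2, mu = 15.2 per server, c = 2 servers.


rho = lambda / (c * mu) = 14.2 / (2 * 15.2) = 0.4671

0.4671


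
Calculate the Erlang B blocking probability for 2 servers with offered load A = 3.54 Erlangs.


B(N,A) = (A^N/N!) / sum(A^k/k!, k=0..N) with N=2, A=3.54 = 0.5799

0.5799


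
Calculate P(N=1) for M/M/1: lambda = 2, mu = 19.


rho = 2/19; P(n) = (1-rho)*rho^n = (1-2/19)*(2/19)^1 = 0.0942

0.0942


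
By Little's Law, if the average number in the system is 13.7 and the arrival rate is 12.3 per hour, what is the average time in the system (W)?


W = L / lambda = 13.7 / 12.3 = 1.1138 hours

1.1138 hours


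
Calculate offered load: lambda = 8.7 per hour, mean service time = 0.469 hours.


Offered load a = lambda * E[S] = 8.7 * 0.469 = 4.08 Erlangs

4.08 Erlangs


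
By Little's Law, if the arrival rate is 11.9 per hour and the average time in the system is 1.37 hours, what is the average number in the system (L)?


L = lambda * W = 11.9 * 1.37 = 16.3

16.3


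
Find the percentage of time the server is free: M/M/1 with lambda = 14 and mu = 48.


Idle fraction = (1 - rho) * 100 = (1 - 14/48) * 100 = 70.8%

70.8%


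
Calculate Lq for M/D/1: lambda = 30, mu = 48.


M/D/1: Lq = rho^2 / (2*(1-rho)) where rho = 30/48; Lq = 0.52

0.52


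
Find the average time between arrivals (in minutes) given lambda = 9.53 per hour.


Mean interarrival time = 60/lambda = 60/9.53 = 6.3 minutes

6.3 minutes


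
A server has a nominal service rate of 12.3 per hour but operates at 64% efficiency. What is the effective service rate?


Effective rate = mu * efficiency = 12.3 * 0.64 = 7.87 per hour

7.87 per hour


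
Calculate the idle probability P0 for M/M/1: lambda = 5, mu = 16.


P0 = 1 - rho = 1 - 5/16 = 0.6875

0.6875


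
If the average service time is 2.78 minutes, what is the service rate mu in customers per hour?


mu = 60 / avg_service_time = 60 / 2.78 = 21.58 per hour

21.58 per hour


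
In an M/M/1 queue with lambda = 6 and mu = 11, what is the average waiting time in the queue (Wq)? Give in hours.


rho = 6/11; Wq = rho/(mu - lambda) = 0.1091 hours

0.1091 hours


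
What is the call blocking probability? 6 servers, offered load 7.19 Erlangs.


B(N,A) = (A^N/N!) / sum(A^k/k!, k=0..N) with N=6, A=7.19 = 0.343

0.343


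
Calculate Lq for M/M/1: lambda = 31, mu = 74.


rho = 31/74; Lq = rho^2/(1-rho) = 0.3

0.3


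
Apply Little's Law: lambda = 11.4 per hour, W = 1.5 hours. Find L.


L = lambda * W = 11.4 * 1.5 = 17.1

17.1


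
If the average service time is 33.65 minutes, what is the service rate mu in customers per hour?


mu = 60 / avg_service_time = 60 / 33.65 = 1.78 per hour

1.78 per hour


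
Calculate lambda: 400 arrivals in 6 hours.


lambda = total arrivals / time = 400 / 6 = 66.67 per hour

66.67 per hour


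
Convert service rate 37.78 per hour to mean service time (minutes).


Mean service time = 60/mu = 60/37.78 = 1.59 minutes

1.59 minutes


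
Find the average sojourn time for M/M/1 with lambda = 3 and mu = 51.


W = 1/(mu - lambda) = 1/(51 - 3) = 0.0208 hours

0.0208 hours


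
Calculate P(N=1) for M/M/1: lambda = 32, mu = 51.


rho = 32/51; P(n) = (1-rho)*rho^n = (1-32/51)*(32/51)^1 = 0.2338

0.2338


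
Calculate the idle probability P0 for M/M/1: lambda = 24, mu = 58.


P0 = 1 - rho = 1 - 24/58 = 0.5862

0.5862


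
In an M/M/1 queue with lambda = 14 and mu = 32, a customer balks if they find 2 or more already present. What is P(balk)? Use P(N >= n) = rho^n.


P(N >= 2) = rho^2 = (14/32)^2 = 0.1914

0.1914


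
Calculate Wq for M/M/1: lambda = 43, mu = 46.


rho = 43/46; Wq = rho/(mu - lambda) = 0.3116 hours

0.3116 hours


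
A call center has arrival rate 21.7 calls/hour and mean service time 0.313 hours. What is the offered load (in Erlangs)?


Offered load a = lambda * E[S] = 21.7 * 0.313 = 6.79 Erlangs

6.79 Erlangs


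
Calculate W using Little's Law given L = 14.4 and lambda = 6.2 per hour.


W = L / lambda = 14.4 / 6.2 = 2.3226 hours

2.3226 hours


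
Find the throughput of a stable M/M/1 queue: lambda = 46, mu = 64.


For a stable queue (lambda < mu), throughput = lambda = 46 per hour

46 per hour


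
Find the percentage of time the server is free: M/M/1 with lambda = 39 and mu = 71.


Idle fraction = (1 - rho) * 100 = (1 - 39/71) * 100 = 45.1%

45.1%


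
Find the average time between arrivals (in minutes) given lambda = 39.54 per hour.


Mean interarrival time = 60/lambda = 60/39.54 = 1.52 minutes

1.52 minutes


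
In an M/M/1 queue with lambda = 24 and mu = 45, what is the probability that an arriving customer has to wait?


P(wait) = rho = lambda/mu = 24/45 = 0.5333

0.5333


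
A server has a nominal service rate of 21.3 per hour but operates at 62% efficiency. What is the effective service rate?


Effective rate = mu * efficiency = 21.3 * 0.62 = 13.21 per hour

13.21 per hour


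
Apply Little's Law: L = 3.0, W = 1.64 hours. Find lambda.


lambda = L / W = 3.0 / 1.64 = 1.83 per hour

1.83 per hour


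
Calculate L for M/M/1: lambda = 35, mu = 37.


rho = 35/37; L = rho/(1-rho) = 17.5

17.5


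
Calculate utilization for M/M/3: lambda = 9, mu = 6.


rho = lambda/(c*mu) = 9/(3*6) = 0.5

0.5


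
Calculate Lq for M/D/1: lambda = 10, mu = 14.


M/D/1: Lq = rho^2 / (2*(1-rho)) where rho = 10/14; Lq = 0.89

0.89


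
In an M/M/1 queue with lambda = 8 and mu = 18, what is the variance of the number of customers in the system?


rho = 8/18; Var(N) = rho/(1-rho)^2 = 1.44

1.44


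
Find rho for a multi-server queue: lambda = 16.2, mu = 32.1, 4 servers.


rho = lambda / (c * mu) = 16.2 / (4 * 32.1) = 0.1262

0.1262


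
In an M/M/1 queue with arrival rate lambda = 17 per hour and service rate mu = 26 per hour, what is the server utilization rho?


rho = lambda/mu = 17/26 = 0.6538

0.6538


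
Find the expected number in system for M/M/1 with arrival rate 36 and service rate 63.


rho = 36/63; L = rho/(1-rho) = 1.33

1.33


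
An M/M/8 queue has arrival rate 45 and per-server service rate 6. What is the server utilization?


rho = lambda/(c*mu) = 45/(8*6) = 0.9375

0.9375


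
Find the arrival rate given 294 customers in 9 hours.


lambda = total arrivals / time = 294 / 9 = 32.67 per hour

32.67 per hour


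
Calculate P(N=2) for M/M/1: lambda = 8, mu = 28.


rho = 8/28; P(n) = (1-rho)*rho^n = (1-8/28)*(8/28)^2 = 0.0583

0.0583


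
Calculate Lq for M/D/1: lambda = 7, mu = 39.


M/D/1: Lq = rho^2 / (2*(1-rho)) where rho = 7/39; Lq = 0.02

0.02


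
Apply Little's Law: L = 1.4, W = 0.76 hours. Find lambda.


lambda = L / W = 1.4 / 0.76 = 1.84 per hour

1.84 per hour


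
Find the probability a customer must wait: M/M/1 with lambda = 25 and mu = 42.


P(wait) = rho = lambda/mu = 25/42 = 0.5952

0.5952


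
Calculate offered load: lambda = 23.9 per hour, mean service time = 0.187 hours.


Offered load a = lambda * E[S] = 23.9 * 0.187 = 4.47 Erlangs

4.47 Erlangs


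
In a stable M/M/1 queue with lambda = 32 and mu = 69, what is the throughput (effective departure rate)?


For a stable queue (lambda < mu), throughput = lambda = 32 per hour

32 per hour


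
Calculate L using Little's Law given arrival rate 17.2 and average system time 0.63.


L = lambda * W = 17.2 * 0.63 = 10.84

10.84


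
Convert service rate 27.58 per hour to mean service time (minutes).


Mean service time = 60/mu = 60/27.58 = 2.18 minutes

2.18 minutes


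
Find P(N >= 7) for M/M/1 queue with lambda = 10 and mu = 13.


P(N >= 7) = rho^7 = (10/13)^7 = 0.1594

0.1594


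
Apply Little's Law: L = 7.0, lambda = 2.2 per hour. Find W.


W = L / lambda = 7.0 / 2.2 = 3.1818 hours

3.1818 hours


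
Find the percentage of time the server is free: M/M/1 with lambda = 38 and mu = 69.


Idle fraction = (1 - rho) * 100 = (1 - 38/69) * 100 = 44.9%

44.9%


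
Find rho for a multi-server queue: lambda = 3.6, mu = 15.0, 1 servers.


rho = lambda / (c * mu) = 3.6 / (1 * 15.0) = 0.24

0.24


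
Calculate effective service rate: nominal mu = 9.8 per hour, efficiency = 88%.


Effective rate = mu * efficiency = 9.8 * 0.88 = 8.62 per hour

8.62 per hour


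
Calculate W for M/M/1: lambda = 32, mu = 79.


W = 1/(mu - lambda) = 1/(79 - 32) = 0.0213 hours

0.0213 hours


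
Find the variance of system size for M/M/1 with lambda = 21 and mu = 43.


rho = 21/43; Var(N) = rho/(1-rho)^2 = 1.87

1.87


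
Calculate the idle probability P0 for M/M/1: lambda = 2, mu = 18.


P0 = 1 - rho = 1 - 2/18 = 0.8889

0.8889


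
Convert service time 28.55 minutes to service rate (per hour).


mu = 60 / avg_service_time = 60 / 28.55 = 2.1 per hour

2.1 per hour


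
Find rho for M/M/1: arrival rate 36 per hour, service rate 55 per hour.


rho = lambda/mu = 36/55 = 0.6545

0.6545


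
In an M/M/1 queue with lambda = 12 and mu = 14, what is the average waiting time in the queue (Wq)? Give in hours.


rho = 12/14; Wq = rho/(mu - lambda) = 0.4286 hours

0.4286 hours


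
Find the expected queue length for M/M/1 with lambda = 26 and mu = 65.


rho = 26/65; Lq = rho^2/(1-rho) = 0.27

0.27


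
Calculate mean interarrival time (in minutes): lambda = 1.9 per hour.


Mean interarrival time = 60/lambda = 60/1.9 = 31.58 minutes

31.58 minutes


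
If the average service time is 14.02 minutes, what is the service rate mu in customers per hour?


mu = 60 / avg_service_time = 60 / 14.02 = 4.28 per hour

4.28 per hour


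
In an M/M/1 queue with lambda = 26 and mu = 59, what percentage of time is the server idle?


Idle fraction = (1 - rho) * 100 = (1 - 26/59) * 100 = 55.9%

55.9%


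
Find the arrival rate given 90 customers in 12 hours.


lambda = total arrivals / time = 90 / 12 = 7.5 per hour

7.5 per hour


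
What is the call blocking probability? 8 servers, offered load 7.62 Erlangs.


B(N,A) = (A^N/N!) / sum(A^k/k!, k=0..N) with N=8, A=7.62 = 0.2143

0.2143


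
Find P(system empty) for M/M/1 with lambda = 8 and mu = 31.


P0 = 1 - rho = 1 - 8/31 = 0.7419

0.7419


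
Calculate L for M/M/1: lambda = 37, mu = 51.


rho = 37/51; L = rho/(1-rho) = 2.64

2.64


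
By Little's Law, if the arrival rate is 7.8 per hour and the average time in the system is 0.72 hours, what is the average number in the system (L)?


L = lambda * W = 7.8 * 0.72 = 5.62

5.62


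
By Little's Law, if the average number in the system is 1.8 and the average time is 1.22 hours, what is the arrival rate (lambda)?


lambda = L / W = 1.8 / 1.22 = 1.48 per hour

1.48 per hour


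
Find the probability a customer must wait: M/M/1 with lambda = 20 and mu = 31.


P(wait) = rho = lambda/mu = 20/31 = 0.6452

0.6452


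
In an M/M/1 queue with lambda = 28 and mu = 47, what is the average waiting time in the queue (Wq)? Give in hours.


rho = 28/47; Wq = rho/(mu - lambda) = 0.0314 hours

0.0314 hours


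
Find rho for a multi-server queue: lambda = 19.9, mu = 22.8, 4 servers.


rho = lambda / (c * mu) = 19.9 / (4 * 22.8) = 0.2182

0.2182


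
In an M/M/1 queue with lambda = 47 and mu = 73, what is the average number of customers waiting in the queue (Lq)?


rho = 47/73; Lq = rho^2/(1-rho) = 1.16

1.16


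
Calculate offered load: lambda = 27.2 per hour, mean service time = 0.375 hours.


Offered load a = lambda * E[S] = 27.2 * 0.375 = 10.2 Erlangs

10.2 Erlangs


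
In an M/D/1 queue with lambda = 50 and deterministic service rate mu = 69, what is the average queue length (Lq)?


M/D/1: Lq = rho^2 / (2*(1-rho)) where rho = 50/69; Lq = 0.95

0.95


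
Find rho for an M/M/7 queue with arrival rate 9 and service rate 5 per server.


rho = lambda/(c*mu) = 9/(7*5) = 0.2571

0.2571


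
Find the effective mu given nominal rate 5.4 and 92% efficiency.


Effective rate = mu * efficiency = 5.4 * 0.92 = 4.97 per hour

4.97 per hour


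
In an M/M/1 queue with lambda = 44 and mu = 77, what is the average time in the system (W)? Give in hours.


W = 1/(mu - lambda) = 1/(77 - 44) = 0.0303 hours

0.0303 hours


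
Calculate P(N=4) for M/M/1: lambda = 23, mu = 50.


rho = 23/50; P(n) = (1-rho)*rho^n = (1-23/50)*(23/50)^4 = 0.0242

0.0242


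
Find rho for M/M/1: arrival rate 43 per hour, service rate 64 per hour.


rho = lambda/mu = 43/64 = 0.6719

0.6719


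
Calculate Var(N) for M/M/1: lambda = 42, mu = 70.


rho = 42/70; Var(N) = rho/(1-rho)^2 = 3.75

3.75


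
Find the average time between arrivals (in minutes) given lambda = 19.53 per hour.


Mean interarrival time = 60/lambda = 60/19.53 = 3.07 minutes

3.07 minutes


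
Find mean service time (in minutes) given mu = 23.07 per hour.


Mean service time = 60/mu = 60/23.07 = 2.6 minutes

2.6 minutes


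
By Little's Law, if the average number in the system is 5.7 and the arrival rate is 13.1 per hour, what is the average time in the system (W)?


W = L / lambda = 5.7 / 13.1 = 0.4351 hours

0.4351 hours


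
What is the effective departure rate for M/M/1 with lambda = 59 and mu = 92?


For a stable queue (lambda < mu), throughput = lambda = 59 per hour

59 per hour


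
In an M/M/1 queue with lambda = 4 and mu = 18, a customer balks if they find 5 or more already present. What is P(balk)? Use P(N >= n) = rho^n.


P(N >= 5) = rho^5 = (4/18)^5 = 0.0005

0.0005


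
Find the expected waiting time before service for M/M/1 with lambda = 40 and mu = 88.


rho = 40/88; Wq = rho/(mu - lambda) = 0.0095 hours

0.0095 hours


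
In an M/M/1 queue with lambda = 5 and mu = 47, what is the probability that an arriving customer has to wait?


P(wait) = rho = lambda/mu = 5/47 = 0.1064

0.1064


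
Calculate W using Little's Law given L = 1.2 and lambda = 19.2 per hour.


W = L / lambda = 1.2 / 19.2 = 0.0625 hours

0.0625 hours


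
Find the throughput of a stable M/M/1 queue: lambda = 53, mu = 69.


For a stable queue (lambda < mu), throughput = lambda = 53 per hour

53 per hour


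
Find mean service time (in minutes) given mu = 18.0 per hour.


Mean service time = 60/mu = 60/18.0 = 3.33 minutes

3.33 minutes


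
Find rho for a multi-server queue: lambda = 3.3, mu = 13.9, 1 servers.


rho = lambda / (c * mu) = 3.3 / (1 * 13.9) = 0.2374

0.2374


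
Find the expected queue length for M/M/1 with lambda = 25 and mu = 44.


rho = 25/44; Lq = rho^2/(1-rho) = 0.75

0.75


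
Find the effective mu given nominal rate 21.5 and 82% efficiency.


Effective rate = mu * efficiency = 21.5 * 0.82 = 17.63 per hour

17.63 per hour


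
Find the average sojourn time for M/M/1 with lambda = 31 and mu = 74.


W = 1/(mu - lambda) = 1/(74 - 31) = 0.0233 hours

0.0233 hours


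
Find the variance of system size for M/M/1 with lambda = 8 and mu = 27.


rho = 8/27; Var(N) = rho/(1-rho)^2 = 0.6

0.6


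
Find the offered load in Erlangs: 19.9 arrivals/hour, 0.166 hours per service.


Offered load a = lambda * E[S] = 19.9 * 0.166 = 3.3 Erlangs

3.3 Erlangs


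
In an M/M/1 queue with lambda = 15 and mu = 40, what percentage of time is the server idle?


Idle fraction = (1 - rho) * 100 = (1 - 15/40) * 100 = 62.5%

62.5%


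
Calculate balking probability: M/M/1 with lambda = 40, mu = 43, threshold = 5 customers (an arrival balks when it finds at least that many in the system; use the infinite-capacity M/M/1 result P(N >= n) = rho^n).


P(N >= 5) = rho^5 = (40/43)^5 = 0.6966

0.6966


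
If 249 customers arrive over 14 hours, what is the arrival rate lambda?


lambda = total arrivals / time = 249 / 14 = 17.79 per hour

17.79 per hour


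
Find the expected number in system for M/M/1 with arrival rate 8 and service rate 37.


rho = 8/37; L = rho/(1-rho) = 0.28

0.28


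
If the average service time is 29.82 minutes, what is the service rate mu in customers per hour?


mu = 60 / avg_service_time = 60 / 29.82 = 2.01 per hour

2.01 per hour


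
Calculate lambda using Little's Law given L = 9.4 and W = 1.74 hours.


lambda = L / W = 9.4 / 1.74 = 5.4 per hour

5.4 per hour


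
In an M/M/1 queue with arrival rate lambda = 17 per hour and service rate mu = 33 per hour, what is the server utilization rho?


rho = lambda/mu = 17/33 = 0.5152

0.5152


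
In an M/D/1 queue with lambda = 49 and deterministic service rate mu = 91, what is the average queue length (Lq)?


M/D/1: Lq = rho^2 / (2*(1-rho)) where rho = 49/91; Lq = 0.31

0.31


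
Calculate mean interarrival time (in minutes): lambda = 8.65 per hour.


Mean interarrival time = 60/lambda = 60/8.65 = 6.94 minutes

6.94 minutes


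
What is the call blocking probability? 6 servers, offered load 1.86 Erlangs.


B(N,A) = (A^N/N!) / sum(A^k/k!, k=0..N) with N=6, A=1.86 = 0.009

0.009


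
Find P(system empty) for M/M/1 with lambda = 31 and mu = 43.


P0 = 1 - rho = 1 - 31/43 = 0.2791

0.2791


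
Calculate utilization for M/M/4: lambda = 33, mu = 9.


rho = lambda/(c*mu) = 33/(4*9) = 0.9167

0.9167


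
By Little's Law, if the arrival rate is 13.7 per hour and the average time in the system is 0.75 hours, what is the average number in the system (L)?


L = lambda * W = 13.7 * 0.75 = 10.28

10.28


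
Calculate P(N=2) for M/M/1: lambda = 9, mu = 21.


rho = 9/21; P(n) = (1-rho)*rho^n = (1-9/21)*(9/21)^2 = 0.105

0.105


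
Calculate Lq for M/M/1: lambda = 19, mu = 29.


rho = 19/29; Lq = rho^2/(1-rho) = 1.24

1.24


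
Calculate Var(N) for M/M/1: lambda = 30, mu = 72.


rho = 30/72; Var(N) = rho/(1-rho)^2 = 1.22

1.22


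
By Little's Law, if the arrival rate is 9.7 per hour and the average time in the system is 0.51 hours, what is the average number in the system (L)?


L = lambda * W = 9.7 * 0.51 = 4.95

4.95


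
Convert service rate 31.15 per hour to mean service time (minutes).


Mean service time = 60/mu = 60/31.15 = 1.93 minutes

1.93 minutes


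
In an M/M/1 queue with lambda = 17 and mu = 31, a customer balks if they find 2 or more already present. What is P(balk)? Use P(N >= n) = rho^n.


P(N >= 2) = rho^2 = (17/31)^2 = 0.3007

0.3007


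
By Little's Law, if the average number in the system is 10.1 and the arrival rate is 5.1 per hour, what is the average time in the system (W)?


W = L / lambda = 10.1 / 5.1 = 1.9804 hours

1.9804 hours


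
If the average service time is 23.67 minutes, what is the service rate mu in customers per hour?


mu = 60 / avg_service_time = 60 / 23.67 = 2.53 per hour

2.53 per hour


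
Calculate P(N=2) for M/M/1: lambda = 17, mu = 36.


rho = 17/36; P(n) = (1-rho)*rho^n = (1-17/36)*(17/36)^2 = 0.1177

0.1177


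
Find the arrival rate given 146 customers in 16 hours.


lambda = total arrivals / time = 146 / 16 = 9.13 per hour

9.13 per hour


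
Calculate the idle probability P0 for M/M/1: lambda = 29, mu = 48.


P0 = 1 - rho = 1 - 29/48 = 0.3958

0.3958


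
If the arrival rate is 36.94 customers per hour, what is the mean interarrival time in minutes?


Mean interarrival time = 60/lambda = 60/36.94 = 1.62 minutes

1.62 minutes


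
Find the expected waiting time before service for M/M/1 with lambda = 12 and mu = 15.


rho = 12/15; Wq = rho/(mu - lambda) = 0.2667 hours

0.2667 hours


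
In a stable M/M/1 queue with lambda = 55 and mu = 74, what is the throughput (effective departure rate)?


For a stable queue (lambda < mu), throughput = lambda = 55 per hour

55 per hour


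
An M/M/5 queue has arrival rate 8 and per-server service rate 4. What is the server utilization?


rho = lambda/(c*mu) = 8/(5*4) = 0.4

0.4


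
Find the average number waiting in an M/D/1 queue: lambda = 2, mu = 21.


M/D/1: Lq = rho^2 / (2*(1-rho)) where rho = 2/21; Lq = 0.01

0.01


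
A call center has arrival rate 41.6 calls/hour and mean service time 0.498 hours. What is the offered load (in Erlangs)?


Offered load a = lambda * E[S] = 41.6 * 0.498 = 20.72 Erlangs

20.72 Erlangs


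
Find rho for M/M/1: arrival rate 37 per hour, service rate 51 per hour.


rho = lambda/mu = 37/51 = 0.7255

0.7255


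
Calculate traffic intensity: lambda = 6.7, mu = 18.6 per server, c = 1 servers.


rho = lambda / (c * mu) = 6.7 / (1 * 18.6) = 0.3602

0.3602


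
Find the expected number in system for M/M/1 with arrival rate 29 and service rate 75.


rho = 29/75; L = rho/(1-rho) = 0.63

0.63


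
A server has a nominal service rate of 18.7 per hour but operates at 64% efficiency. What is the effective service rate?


Effective rate = mu * efficiency = 18.7 * 0.64 = 11.97 per hour

11.97 per hour


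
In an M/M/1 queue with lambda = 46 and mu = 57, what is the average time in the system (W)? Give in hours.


W = 1/(mu - lambda) = 1/(57 - 46) = 0.0909 hours

0.0909 hours


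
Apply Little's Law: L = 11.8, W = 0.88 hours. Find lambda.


lambda = L / W = 11.8 / 0.88 = 13.41 per hour

13.41 per hour


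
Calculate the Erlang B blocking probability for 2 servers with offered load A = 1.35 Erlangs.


B(N,A) = (A^N/N!) / sum(A^k/k!, k=0..N) with N=2, A=1.35 = 0.2794

0.2794


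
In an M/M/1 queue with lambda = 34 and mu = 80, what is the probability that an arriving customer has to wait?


P(wait) = rho = lambda/mu = 34/80 = 0.425

0.425


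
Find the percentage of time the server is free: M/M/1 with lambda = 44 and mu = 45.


Idle fraction = (1 - rho) * 100 = (1 - 44/45) * 100 = 2.2%

2.2%


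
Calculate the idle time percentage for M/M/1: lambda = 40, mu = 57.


Idle fraction = (1 - rho) * 100 = (1 - 40/57) * 100 = 29.8%

29.8%


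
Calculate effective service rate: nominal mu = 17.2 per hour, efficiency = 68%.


Effective rate = mu * efficiency = 17.2 * 0.68 = 11.7 per hour

11.7 per hour


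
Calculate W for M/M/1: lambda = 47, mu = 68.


W = 1/(mu - lambda) = 1/(68 - 47) = 0.0476 hours

0.0476 hours


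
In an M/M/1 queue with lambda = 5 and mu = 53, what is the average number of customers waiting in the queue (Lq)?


rho = 5/53; Lq = rho^2/(1-rho) = 0.01

0.01


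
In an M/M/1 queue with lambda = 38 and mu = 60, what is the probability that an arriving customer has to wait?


P(wait) = rho = lambda/mu = 38/60 = 0.6333

0.6333


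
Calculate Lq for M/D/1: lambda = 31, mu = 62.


M/D/1: Lq = rho^2 / (2*(1-rho)) where rho = 31/62; Lq = 0.25

0.25


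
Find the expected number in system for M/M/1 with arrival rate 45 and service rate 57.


rho = 45/57; L = rho/(1-rho) = 3.75

3.75


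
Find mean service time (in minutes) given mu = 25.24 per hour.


Mean service time = 60/mu = 60/25.24 = 2.38 minutes

2.38 minutes


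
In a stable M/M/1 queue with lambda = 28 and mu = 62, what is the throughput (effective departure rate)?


For a stable queue (lambda < mu), throughput = lambda = 28 per hour

28 per hour


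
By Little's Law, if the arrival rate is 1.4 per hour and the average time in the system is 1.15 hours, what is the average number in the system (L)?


L = lambda * W = 1.4 * 1.15 = 1.61

1.61


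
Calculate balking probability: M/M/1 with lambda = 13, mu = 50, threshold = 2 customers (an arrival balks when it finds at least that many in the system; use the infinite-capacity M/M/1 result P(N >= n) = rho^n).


P(N >= 2) = rho^2 = (13/50)^2 = 0.0676

0.0676


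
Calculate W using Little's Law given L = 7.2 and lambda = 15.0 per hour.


W = L / lambda = 7.2 / 15.0 = 0.48 hours

0.48 hours


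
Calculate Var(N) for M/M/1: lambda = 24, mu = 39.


rho = 24/39; Var(N) = rho/(1-rho)^2 = 4.16

4.16


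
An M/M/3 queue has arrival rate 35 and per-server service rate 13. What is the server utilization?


rho = lambda/(c*mu) = 35/(3*13) = 0.8974

0.8974


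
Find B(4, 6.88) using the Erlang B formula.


B(N,A) = (A^N/N!) / sum(A^k/k!, k=0..N) with N=4, A=6.88 = 0.521

0.521


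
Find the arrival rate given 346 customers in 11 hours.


lambda = total arrivals / time = 346 / 11 = 31.45 per hour

31.45 per hour


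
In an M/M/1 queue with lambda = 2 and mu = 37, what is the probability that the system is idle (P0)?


P0 = 1 - rho = 1 - 2/37 = 0.9459

0.9459


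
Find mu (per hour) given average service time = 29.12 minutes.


mu = 60 / avg_service_time = 60 / 29.12 = 2.06 per hour

2.06 per hour


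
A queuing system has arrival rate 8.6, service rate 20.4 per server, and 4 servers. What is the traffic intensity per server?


rho = lambda / (c * mu) = 8.6 / (4 * 20.4) = 0.1054

0.1054


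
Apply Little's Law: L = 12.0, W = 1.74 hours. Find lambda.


lambda = L / W = 12.0 / 1.74 = 6.9 per hour

6.9 per hour


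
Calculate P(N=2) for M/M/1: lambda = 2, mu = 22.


rho = 2/22; P(n) = (1-rho)*rho^n = (1-2/22)*(2/22)^2 = 0.0075

0.0075


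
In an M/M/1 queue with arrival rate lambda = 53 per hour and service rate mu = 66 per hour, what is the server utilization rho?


rho = lambda/mu = 53/66 = 0.803

0.803


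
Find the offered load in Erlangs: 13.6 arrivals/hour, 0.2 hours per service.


Offered load a = lambda * E[S] = 13.6 * 0.2 = 2.72 Erlangs

2.72 Erlangs


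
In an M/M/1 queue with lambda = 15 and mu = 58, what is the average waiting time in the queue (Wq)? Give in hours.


rho = 15/58; Wq = rho/(mu - lambda) = 0.006 hours

0.006 hours


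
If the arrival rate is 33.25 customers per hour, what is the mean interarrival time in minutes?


Mean interarrival time = 60/lambda = 60/33.25 = 1.8 minutes

1.8 minutes


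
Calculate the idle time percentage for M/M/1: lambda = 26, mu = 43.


Idle fraction = (1 - rho) * 100 = (1 - 26/43) * 100 = 39.5%

39.5%


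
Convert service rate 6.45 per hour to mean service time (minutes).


Mean service time = 60/mu = 60/6.45 = 9.3 minutes

9.3 minutes


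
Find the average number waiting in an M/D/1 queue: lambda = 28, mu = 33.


M/D/1: Lq = rho^2 / (2*(1-rho)) where rho = 28/33; Lq = 2.38

2.38


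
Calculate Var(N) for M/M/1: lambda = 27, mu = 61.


rho = 27/61; Var(N) = rho/(1-rho)^2 = 1.42

1.42


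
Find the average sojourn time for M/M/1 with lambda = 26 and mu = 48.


W = 1/(mu - lambda) = 1/(48 - 26) = 0.0455 hours

0.0455 hours


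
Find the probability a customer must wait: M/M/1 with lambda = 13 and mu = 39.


P(wait) = rho = lambda/mu = 13/39 = 0.3333

0.3333


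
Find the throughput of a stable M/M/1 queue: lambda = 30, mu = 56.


For a stable queue (lambda < mu), throughput = lambda = 30 per hour

30 per hour


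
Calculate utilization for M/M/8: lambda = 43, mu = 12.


rho = lambda/(c*mu) = 43/(8*12) = 0.4479

0.4479


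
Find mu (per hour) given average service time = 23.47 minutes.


mu = 60 / avg_service_time = 60 / 23.47 = 2.56 per hour

2.56 per hour


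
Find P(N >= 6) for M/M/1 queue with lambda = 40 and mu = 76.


P(N >= 6) = rho^6 = (40/76)^6 = 0.0213

0.0213


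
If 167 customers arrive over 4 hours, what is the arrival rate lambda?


lambda = total arrivals / time = 167 / 4 = 41.75 per hour

41.75 per hour


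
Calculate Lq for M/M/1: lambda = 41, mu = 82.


rho = 41/82; Lq = rho^2/(1-rho) = 0.5

0.5


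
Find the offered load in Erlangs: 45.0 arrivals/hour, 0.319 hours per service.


Offered load a = lambda * E[S] = 45.0 * 0.319 = 14.36 Erlangs

14.36 Erlangs


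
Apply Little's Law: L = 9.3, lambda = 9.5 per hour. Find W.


W = L / lambda = 9.3 / 9.5 = 0.9789 hours

0.9789 hours


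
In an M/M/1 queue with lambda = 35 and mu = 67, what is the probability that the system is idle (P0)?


P0 = 1 - rho = 1 - 35/67 = 0.4776

0.4776


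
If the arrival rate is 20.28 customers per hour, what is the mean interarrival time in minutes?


Mean interarrival time = 60/lambda = 60/20.28 = 2.96 minutes

2.96 minutes


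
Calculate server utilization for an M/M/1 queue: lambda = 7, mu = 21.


rho = lambda/mu = 7/21 = 0.3333

0.3333


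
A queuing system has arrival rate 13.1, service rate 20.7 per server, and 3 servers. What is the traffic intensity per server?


rho = lambda / (c * mu) = 13.1 / (3 * 20.7) = 0.211

0.211


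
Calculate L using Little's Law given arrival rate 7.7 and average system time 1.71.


L = lambda * W = 7.7 * 1.71 = 13.17

13.17


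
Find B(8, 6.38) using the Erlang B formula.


B(N,A) = (A^N/N!) / sum(A^k/k!, k=0..N) with N=8, A=6.38 = 0.1433

0.1433


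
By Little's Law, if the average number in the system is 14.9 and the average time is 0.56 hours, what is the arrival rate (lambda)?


lambda = L / W = 14.9 / 0.56 = 26.61 per hour

26.61 per hour


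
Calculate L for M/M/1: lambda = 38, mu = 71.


rho = 38/71; L = rho/(1-rho) = 1.15

1.15


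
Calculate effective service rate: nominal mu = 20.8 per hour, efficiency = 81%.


Effective rate = mu * efficiency = 20.8 * 0.81 = 16.85 per hour

16.85 per hour


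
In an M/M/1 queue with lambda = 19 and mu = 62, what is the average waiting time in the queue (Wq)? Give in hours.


rho = 19/62; Wq = rho/(mu - lambda) = 0.0071 hours

0.0071 hours


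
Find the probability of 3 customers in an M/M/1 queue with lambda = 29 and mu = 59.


rho = 29/59; P(n) = (1-rho)*rho^n = (1-29/59)*(29/59)^3 = 0.0604

0.0604


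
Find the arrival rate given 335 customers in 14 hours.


lambda = total arrivals / time = 335 / 14 = 23.93 per hour

23.93 per hour


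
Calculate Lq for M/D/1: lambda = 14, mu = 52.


M/D/1: Lq = rho^2 / (2*(1-rho)) where rho = 14/52; Lq = 0.05

0.05


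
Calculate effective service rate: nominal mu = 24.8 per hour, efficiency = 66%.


Effective rate = mu * efficiency = 24.8 * 0.66 = 16.37 per hour

16.37 per hour


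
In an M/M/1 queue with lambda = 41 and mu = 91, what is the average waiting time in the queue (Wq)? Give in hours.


rho = 41/91; Wq = rho/(mu - lambda) = 0.009 hours

0.009 hours


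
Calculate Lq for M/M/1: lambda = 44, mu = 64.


rho = 44/64; Lq = rho^2/(1-rho) = 1.51

1.51


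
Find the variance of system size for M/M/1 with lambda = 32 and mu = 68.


rho = 32/68; Var(N) = rho/(1-rho)^2 = 1.68

1.68


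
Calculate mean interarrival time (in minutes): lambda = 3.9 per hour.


Mean interarrival time = 60/lambda = 60/3.9 = 15.38 minutes

15.38 minutes


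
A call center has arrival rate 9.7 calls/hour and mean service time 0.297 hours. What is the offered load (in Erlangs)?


Offered load a = lambda * E[S] = 9.7 * 0.297 = 2.88 Erlangs

2.88 Erlangs


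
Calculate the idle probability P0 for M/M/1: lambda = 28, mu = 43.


P0 = 1 - rho = 1 - 28/43 = 0.3488

0.3488


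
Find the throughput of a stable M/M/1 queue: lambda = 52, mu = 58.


For a stable queue (lambda < mu), throughput = lambda = 52 per hour

52 per hour


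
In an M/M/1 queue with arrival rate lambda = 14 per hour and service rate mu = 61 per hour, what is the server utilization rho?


rho = lambda/mu = 14/61 = 0.2295

0.2295


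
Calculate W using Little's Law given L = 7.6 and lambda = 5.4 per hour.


W = L / lambda = 7.6 / 5.4 = 1.4074 hours

1.4074 hours


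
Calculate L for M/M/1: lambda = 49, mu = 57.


rho = 49/57; L = rho/(1-rho) = 6.13

6.13


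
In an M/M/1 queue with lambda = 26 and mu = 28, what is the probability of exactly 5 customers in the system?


rho = 26/28; P(n) = (1-rho)*rho^n = (1-26/28)*(26/28)^5 = 0.0493

0.0493


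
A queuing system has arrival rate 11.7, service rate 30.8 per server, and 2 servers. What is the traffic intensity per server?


rho = lambda / (c * mu) = 11.7 / (2 * 30.8) = 0.1899

0.1899


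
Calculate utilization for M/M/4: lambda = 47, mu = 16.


rho = lambda/(c*mu) = 47/(4*16) = 0.7344

0.7344


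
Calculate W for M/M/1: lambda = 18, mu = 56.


W = 1/(mu - lambda) = 1/(56 - 18) = 0.0263 hours

0.0263 hours


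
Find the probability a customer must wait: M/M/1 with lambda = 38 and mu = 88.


P(wait) = rho = lambda/mu = 38/88 = 0.4318

0.4318


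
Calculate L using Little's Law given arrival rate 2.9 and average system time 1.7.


L = lambda * W = 2.9 * 1.7 = 4.93

4.93


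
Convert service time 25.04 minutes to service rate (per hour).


mu = 60 / avg_service_time = 60 / 25.04 = 2.4 per hour

2.4 per hour


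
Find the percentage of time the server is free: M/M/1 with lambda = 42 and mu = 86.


Idle fraction = (1 - rho) * 100 = (1 - 42/86) * 100 = 51.2%

51.2%


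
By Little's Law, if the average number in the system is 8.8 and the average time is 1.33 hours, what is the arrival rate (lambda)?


lambda = L / W = 8.8 / 1.33 = 6.62 per hour

6.62 per hour


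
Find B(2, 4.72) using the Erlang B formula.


B(N,A) = (A^N/N!) / sum(A^k/k!, k=0..N) with N=2, A=4.72 = 0.6607

0.6607


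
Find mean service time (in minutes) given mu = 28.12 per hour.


Mean service time = 60/mu = 60/28.12 = 2.13 minutes

2.13 minutes


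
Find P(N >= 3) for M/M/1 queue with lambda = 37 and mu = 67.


P(N >= 3) = rho^3 = (37/67)^3 = 0.1684

0.1684


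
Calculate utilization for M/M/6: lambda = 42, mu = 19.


rho = lambda/(c*mu) = 42/(6*19) = 0.3684

0.3684


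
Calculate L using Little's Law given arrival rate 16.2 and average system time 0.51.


L = lambda * W = 16.2 * 0.51 = 8.26

8.26


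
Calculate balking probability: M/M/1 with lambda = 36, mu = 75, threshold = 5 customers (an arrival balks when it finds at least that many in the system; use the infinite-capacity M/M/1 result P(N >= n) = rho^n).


P(N >= 5) = rho^5 = (36/75)^5 = 0.0255

0.0255


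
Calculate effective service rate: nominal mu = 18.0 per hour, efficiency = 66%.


Effective rate = mu * efficiency = 18.0 * 0.66 = 11.88 per hour

11.88 per hour


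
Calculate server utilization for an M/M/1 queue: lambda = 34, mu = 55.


rho = lambda/mu = 34/55 = 0.6182

0.6182


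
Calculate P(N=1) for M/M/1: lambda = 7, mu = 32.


rho = 7/32; P(n) = (1-rho)*rho^n = (1-7/32)*(7/32)^1 = 0.1709

0.1709


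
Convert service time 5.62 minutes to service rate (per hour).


mu = 60 / avg_service_time = 60 / 5.62 = 10.68 per hour

10.68 per hour


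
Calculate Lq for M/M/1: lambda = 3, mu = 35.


rho = 3/35; Lq = rho^2/(1-rho) = 0.01

0.01


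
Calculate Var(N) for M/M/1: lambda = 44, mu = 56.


rho = 44/56; Var(N) = rho/(1-rho)^2 = 17.11

17.11


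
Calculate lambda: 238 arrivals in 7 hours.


lambda = total arrivals / time = 238 / 7 = 34.0 per hour

34.0 per hour


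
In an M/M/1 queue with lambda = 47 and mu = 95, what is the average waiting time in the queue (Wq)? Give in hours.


rho = 47/95; Wq = rho/(mu - lambda) = 0.0103 hours

0.0103 hours


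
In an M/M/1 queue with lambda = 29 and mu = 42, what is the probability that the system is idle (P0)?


P0 = 1 - rho = 1 - 29/42 = 0.3095

0.3095


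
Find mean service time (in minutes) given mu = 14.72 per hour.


Mean service time = 60/mu = 60/14.72 = 4.08 minutes

4.08 minutes


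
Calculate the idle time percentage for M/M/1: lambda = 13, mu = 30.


Idle fraction = (1 - rho) * 100 = (1 - 13/30) * 100 = 56.7%

56.7%


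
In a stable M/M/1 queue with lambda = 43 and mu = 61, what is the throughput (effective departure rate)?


For a stable queue (lambda < mu), throughput = lambda = 43 per hour

43 per hour


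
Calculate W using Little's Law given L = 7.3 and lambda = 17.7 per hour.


W = L / lambda = 7.3 / 17.7 = 0.4124 hours

0.4124 hours


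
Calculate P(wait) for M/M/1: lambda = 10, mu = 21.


P(wait) = rho = lambda/mu = 10/21 = 0.4762

0.4762


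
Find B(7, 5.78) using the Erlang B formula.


B(N,A) = (A^N/N!) / sum(A^k/k!, k=0..N) with N=7, A=5.78 = 0.1707

0.1707


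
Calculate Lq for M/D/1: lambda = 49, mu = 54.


M/D/1: Lq = rho^2 / (2*(1-rho)) where rho = 49/54; Lq = 4.45

4.45


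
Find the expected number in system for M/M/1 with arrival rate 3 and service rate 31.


rho = 3/31; L = rho/(1-rho) = 0.11

0.11


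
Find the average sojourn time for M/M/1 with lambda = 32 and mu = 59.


W = 1/(mu - lambda) = 1/(59 - 32) = 0.037 hours

0.037 hours


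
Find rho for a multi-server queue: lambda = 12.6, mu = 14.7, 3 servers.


rho = lambda / (c * mu) = 12.6 / (3 * 14.7) = 0.2857

0.2857


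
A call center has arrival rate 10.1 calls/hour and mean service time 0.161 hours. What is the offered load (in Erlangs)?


Offered load a = lambda * E[S] = 10.1 * 0.161 = 1.63 Erlangs

1.63 Erlangs


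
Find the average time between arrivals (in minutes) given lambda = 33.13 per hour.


Mean interarrival time = 60/lambda = 60/33.13 = 1.81 minutes

1.81 minutes


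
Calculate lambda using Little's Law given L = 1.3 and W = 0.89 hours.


lambda = L / W = 1.3 / 0.89 = 1.46 per hour

1.46 per hour


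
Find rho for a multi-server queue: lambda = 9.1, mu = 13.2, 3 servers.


rho = lambda / (c * mu) = 9.1 / (3 * 13.2) = 0.2298

0.2298
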